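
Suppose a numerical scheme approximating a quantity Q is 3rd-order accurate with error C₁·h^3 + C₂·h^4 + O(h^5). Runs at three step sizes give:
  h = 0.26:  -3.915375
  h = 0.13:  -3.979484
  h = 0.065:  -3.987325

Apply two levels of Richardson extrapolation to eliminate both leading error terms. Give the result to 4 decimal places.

First eliminate the h^3 term (factor 2^3 = 8):
  B₁ = (8·(-3.979484) − (-3.915375))/7 = -3.988642
  B₂ = (8·(-3.987325) − (-3.979484))/7 = -3.988445
Then eliminate the h^4 term (factor 2^4 = 16):
  (16·(-3.988445) − (-3.988642))/15 = -3.988432

-3.9884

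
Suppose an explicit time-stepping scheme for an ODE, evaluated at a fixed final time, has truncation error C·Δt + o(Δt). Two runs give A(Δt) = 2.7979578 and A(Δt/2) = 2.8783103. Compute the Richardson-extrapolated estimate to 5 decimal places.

Extrapolated value = (2·A(Δt/2) − A(Δt)) / (2 − 1)
= (2·2.8783103 − 2.7979578) / 1
= 2.9586628 / 1 = 2.9586628

2.95866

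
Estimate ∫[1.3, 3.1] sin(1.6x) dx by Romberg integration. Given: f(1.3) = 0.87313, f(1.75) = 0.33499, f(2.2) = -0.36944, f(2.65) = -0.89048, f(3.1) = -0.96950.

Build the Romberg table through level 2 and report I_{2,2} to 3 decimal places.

-0.458

I_{0,0} (trapezoid, 1 panel, h=1.8000): -0.08673
I_{1,0} (trapezoid, 2 panels, h=0.9000): -0.37586
I_{2,0} (trapezoid, 4 panels, h=0.4500): -0.43790
I_{1,1} = -0.37586 + (-0.37586 − (-0.08673))/3 = -0.47224
I_{2,1} = -0.43790 + (-0.43790 − (-0.37586))/3 = -0.45858
I_{2,2} = -0.45858 + (-0.45858 − (-0.47224))/15 = -0.45767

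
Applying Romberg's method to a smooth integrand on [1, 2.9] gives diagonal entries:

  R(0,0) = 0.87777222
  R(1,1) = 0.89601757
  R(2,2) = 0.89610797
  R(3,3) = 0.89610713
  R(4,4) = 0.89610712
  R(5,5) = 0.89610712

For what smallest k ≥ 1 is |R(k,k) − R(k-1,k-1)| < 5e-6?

|R(1,1) − R(0,0)| = 0.01824535 ≥ 5e-6
|R(2,2) − R(1,1)| = 0.00009040 ≥ 5e-6
|R(3,3) − R(2,2)| = 0.00000084 < 5e-6

k = 3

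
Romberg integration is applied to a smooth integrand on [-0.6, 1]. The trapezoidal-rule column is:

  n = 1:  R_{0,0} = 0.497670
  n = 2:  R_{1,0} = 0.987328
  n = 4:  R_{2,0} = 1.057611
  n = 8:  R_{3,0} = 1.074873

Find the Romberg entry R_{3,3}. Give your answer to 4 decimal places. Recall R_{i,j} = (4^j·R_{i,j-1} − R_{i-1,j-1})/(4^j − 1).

1.0807

Richardson extrapolation on the trapezoidal column (denominator 4−1=3):
R_{1,1} = 0.987328 + (0.987328 − 0.497670)/3 = 1.150547
R_{2,1} = 1.057611 + (1.057611 − 0.987328)/3 = 1.081039
R_{3,1} = 1.074873 + (1.074873 − 1.057611)/3 = 1.080627
R_{2,2} = 1.081039 + (1.081039 − 1.150547)/15 = 1.076405
R_{3,2} = (16·1.080627 − 1.081039) / 15 = 1.080600
R_{3,3} = (64·1.080600 − 1.076405) / 63 = 1.080667
(Column j=1 coincides with Simpson's rule on the same nodes.)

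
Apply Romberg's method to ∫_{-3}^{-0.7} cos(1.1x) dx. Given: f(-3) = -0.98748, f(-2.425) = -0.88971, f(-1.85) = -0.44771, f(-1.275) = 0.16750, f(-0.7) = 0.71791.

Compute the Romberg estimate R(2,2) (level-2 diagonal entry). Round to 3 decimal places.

R(0,0) (trapezoid, 1 panel, h=2.3000): -0.31001
R(1,0) (trapezoid, 2 panels, h=1.1500): -0.66987
R(2,0) (trapezoid, 4 panels, h=0.5750): -0.75021
R(1,1) = -0.66987 + (-0.66987 − (-0.31001))/3 = -0.78982
R(2,1) = -0.75021 + (-0.75021 − (-0.66987))/3 = -0.77699
R(2,2) = -0.77699 + (-0.77699 − (-0.78982))/15 = -0.77613

-0.776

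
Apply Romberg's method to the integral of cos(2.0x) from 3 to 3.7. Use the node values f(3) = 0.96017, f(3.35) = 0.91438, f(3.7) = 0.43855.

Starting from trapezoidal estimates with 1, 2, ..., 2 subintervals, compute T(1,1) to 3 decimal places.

0.590

T(0,0) (trapezoid, 1 panel, h=0.7000): 0.48955
T(1,0) (trapezoid, 2 panels, h=0.3500): 0.56481
T(1,1) = 0.56481 + (0.56481 − 0.48955)/3 = 0.58990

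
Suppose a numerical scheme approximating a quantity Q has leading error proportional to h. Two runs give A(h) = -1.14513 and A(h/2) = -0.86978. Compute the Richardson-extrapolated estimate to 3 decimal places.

The leading error scales as h; refining by a factor of 2 reduces it by 2^1 = 2.
Extrapolated value = (2·A(h/2) − A(h)) / (2 − 1)
= (2·(-0.86978) − (-1.14513)) / 1
= -0.59443 / 1 = -0.59443

-0.594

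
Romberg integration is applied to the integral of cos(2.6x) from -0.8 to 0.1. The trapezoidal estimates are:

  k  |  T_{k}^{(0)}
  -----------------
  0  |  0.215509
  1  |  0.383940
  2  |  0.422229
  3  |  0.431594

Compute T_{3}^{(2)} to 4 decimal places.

T_{2}^{(1)} = (4·0.422229 − 0.383940) / 3 = 0.434992
T_{3}^{(1)} = (4·0.431594 − 0.422229) / 3 = 0.434716
T_{3}^{(2)} = 0.434716 + (0.434716 − 0.434992)/15 = 0.434698

0.4347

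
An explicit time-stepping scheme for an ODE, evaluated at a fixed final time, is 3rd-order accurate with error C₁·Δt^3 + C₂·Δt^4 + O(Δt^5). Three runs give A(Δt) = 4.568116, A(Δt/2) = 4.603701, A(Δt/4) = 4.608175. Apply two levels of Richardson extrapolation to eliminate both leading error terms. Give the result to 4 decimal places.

First eliminate the Δt^3 term (factor 2^3 = 8):
  B₁ = (8·4.603701 − 4.568116)/7 = 4.608785
  B₂ = (8·4.608175 − 4.603701)/7 = 4.608814
Then eliminate the Δt^4 term (factor 2^4 = 16):
  (16·4.608814 − 4.608785)/15 = 4.608816

4.6088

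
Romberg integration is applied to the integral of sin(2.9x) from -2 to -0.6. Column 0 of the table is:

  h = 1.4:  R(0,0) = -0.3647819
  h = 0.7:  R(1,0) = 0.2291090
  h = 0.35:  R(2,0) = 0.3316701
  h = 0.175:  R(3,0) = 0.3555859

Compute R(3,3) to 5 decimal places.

R(1,1) = (4·0.2291090 − (-0.3647819)) / 3 = 0.4270726
R(2,1) = 0.3316701 + (0.3316701 − 0.2291090)/3 = 0.3658571
R(3,1) = 0.3555859 + (0.3555859 − 0.3316701)/3 = 0.3635578
R(2,2) = 0.3658571 + (0.3658571 − 0.4270726)/15 = 0.3617761
R(3,2) = 0.3635578 + (0.3635578 − 0.3658571)/15 = 0.3634045
R(3,3) = 0.3634045 + (0.3634045 − 0.3617761)/63 = 0.3634303
(Column j=1 coincides with Simpson's rule on the same nodes.)

0.36343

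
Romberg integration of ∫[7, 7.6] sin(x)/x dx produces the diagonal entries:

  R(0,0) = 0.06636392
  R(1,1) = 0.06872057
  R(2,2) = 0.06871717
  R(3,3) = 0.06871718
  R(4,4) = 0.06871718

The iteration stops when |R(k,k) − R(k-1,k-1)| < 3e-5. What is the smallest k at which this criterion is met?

k = 2

|R(1,1) − R(0,0)| = 0.00235665 ≥ 3e-5
|R(2,2) − R(1,1)| = 0.00000340 < 3e-5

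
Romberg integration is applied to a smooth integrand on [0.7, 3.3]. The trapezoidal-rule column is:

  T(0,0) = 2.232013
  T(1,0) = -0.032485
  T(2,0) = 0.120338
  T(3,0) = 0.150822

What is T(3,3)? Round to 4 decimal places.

T(1,1) = (4·(-0.032485) − 2.232013) / 3 = -0.787318
T(2,1) = (4·0.120338 − (-0.032485)) / 3 = 0.171279
T(3,1) = 0.150822 + (0.150822 − 0.120338)/3 = 0.160983
T(2,2) = 0.171279 + (0.171279 − (-0.787318))/15 = 0.235185
T(3,2) = (16·0.160983 − 0.171279) / 15 = 0.160297
T(3,3) = 0.160297 + (0.160297 − 0.235185)/63 = 0.159108

0.1591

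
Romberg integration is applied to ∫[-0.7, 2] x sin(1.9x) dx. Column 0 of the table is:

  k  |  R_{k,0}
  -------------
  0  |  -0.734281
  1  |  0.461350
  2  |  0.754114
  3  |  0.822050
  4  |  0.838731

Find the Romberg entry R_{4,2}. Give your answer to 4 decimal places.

R_{3,1} = 0.822050 + (0.822050 − 0.754114)/3 = 0.844695
R_{4,1} = (4·0.838731 − 0.822050) / 3 = 0.844291
R_{4,2} = 0.844291 + (0.844291 − 0.844695)/15 = 0.844264
(Column j=1 coincides with Simpson's rule on the same nodes.)

0.8443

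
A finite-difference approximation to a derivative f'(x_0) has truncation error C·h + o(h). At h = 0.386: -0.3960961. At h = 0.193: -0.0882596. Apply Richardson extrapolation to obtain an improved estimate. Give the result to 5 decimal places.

The leading error scales as h; refining by a factor of 2 reduces it by 2^1 = 2.
Extrapolated value = (2·A(h/2) − A(h)) / (2 − 1)
= (2·(-0.0882596) − (-0.3960961)) / 1
= 0.2195769 / 1 = 0.2195769

0.21958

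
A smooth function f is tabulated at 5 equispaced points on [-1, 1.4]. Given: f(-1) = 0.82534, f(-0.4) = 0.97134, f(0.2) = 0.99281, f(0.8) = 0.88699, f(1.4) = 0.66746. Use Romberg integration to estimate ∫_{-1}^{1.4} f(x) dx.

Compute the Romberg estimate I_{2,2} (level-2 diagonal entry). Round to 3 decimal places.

I_{0,0} (trapezoid, 1 panel, h=2.4000): 1.79136
I_{1,0} (trapezoid, 2 panels, h=1.2000): 2.08705
I_{2,0} (trapezoid, 4 panels, h=0.6000): 2.15852
I_{1,1} = 2.08705 + (2.08705 − 1.79136)/3 = 2.18561
I_{2,1} = 2.15852 + (2.15852 − 2.08705)/3 = 2.18234
I_{2,2} = 2.18234 + (2.18234 − 2.18561)/15 = 2.18212

2.182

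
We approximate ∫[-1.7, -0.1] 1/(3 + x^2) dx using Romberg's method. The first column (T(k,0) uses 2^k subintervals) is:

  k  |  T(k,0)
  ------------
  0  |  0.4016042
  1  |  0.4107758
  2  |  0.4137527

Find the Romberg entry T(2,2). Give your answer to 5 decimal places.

0.41481

T(1,1) = 0.4107758 + (0.4107758 − 0.4016042)/3 = 0.4138330
T(2,1) = (4·0.4137527 − 0.4107758) / 3 = 0.4147450
T(2,2) = 0.4147450 + (0.4147450 − 0.4138330)/15 = 0.4148058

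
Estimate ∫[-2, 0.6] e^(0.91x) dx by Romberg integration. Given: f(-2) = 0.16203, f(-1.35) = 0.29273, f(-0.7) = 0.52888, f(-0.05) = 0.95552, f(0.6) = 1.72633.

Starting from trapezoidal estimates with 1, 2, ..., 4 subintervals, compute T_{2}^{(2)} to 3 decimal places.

T_{0}^{(0)} (trapezoid, 1 panel, h=2.6000): 2.45487
T_{1}^{(0)} (trapezoid, 2 panels, h=1.3000): 1.91498
T_{2}^{(0)} (trapezoid, 4 panels, h=0.6500): 1.76885
T_{1}^{(1)} = 1.91498 + (1.91498 − 2.45487)/3 = 1.73502
T_{2}^{(1)} = 1.76885 + (1.76885 − 1.91498)/3 = 1.72014
T_{2}^{(2)} = 1.72014 + (1.72014 − 1.73502)/15 = 1.71915

1.719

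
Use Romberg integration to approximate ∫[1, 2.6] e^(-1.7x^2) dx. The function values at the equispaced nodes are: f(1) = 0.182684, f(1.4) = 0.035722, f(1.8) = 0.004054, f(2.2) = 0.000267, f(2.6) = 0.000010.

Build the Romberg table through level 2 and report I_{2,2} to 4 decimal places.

I_{0,0} (trapezoid, 1 panel, h=1.6000): 0.146155
I_{1,0} (trapezoid, 2 panels, h=0.8000): 0.076321
I_{2,0} (trapezoid, 4 panels, h=0.4000): 0.052556
I_{1,1} = 0.076321 + (0.076321 − 0.146155)/3 = 0.053043
I_{2,1} = 0.052556 + (0.052556 − 0.076321)/3 = 0.044634
I_{2,2} = 0.044634 + (0.044634 − 0.053043)/15 = 0.044073

0.0441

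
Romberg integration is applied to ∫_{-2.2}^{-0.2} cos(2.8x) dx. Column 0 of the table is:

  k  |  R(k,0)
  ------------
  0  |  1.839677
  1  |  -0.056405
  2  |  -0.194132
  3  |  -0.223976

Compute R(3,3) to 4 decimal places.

Richardson extrapolation on the trapezoidal column (denominator 4−1=3):
R(1,1) = -0.056405 + (-0.056405 − 1.839677)/3 = -0.688432
R(2,1) = -0.194132 + (-0.194132 − (-0.056405))/3 = -0.240041
R(3,1) = (4·(-0.223976) − (-0.194132)) / 3 = -0.233924
R(2,2) = (16·(-0.240041) − (-0.688432)) / 15 = -0.210148
R(3,2) = (16·(-0.233924) − (-0.240041)) / 15 = -0.233516
R(3,3) = (64·(-0.233516) − (-0.210148)) / 63 = -0.233887
(Column j=1 coincides with Simpson's rule on the same nodes.)

-0.2339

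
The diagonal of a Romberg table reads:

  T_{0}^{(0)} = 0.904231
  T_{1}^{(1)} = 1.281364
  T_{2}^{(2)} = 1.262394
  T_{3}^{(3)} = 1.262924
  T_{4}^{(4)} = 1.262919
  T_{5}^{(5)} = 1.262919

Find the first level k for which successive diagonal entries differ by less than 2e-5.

|T_{1}^{(1)} − T_{0}^{(0)}| = 0.377133 ≥ 2e-5
|T_{2}^{(2)} − T_{1}^{(1)}| = 0.018970 ≥ 2e-5
|T_{3}^{(3)} − T_{2}^{(2)}| = 0.000530 ≥ 2e-5
|T_{4}^{(4)} − T_{3}^{(3)}| = 0.000005 < 2e-5

k = 4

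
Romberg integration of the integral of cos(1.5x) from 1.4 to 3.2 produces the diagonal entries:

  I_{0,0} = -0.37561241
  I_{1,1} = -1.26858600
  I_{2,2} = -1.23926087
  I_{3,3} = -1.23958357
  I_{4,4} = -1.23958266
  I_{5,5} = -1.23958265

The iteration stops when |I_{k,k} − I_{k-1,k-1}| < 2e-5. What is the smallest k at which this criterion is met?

|I_{1,1} − I_{0,0}| = 0.89297359 ≥ 2e-5
|I_{2,2} − I_{1,1}| = 0.02932513 ≥ 2e-5
|I_{3,3} − I_{2,2}| = 0.00032270 ≥ 2e-5
|I_{4,4} − I_{3,3}| = 0.00000091 < 2e-5

k = 4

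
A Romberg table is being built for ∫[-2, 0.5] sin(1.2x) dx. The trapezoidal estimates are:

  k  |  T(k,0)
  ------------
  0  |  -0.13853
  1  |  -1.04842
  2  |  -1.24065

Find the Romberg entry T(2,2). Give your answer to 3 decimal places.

T(1,1) = -1.04842 + (-1.04842 − (-0.13853))/3 = -1.35172
T(2,1) = -1.24065 + (-1.24065 − (-1.04842))/3 = -1.30473
T(2,2) = (16·(-1.30473) − (-1.35172)) / 15 = -1.30160

-1.302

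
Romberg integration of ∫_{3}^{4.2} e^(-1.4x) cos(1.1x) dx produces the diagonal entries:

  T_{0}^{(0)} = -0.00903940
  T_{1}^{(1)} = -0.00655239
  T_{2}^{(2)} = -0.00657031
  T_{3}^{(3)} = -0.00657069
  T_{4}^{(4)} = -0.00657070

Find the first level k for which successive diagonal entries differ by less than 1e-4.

k = 2

|T_{1}^{(1)} − T_{0}^{(0)}| = 0.00248701 ≥ 1e-4
|T_{2}^{(2)} − T_{1}^{(1)}| = 0.00001792 < 1e-4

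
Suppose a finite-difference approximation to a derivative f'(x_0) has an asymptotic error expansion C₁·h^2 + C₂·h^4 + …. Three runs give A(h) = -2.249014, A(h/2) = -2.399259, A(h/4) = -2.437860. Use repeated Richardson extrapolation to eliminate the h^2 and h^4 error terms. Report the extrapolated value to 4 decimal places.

First eliminate the h^2 term (factor 2^2 = 4):
  B₁ = (4·(-2.399259) − (-2.249014))/3 = -2.449341
  B₂ = (4·(-2.437860) − (-2.399259))/3 = -2.450727
Then eliminate the h^4 term (factor 2^4 = 16):
  (16·(-2.450727) − (-2.449341))/15 = -2.450819

-2.4508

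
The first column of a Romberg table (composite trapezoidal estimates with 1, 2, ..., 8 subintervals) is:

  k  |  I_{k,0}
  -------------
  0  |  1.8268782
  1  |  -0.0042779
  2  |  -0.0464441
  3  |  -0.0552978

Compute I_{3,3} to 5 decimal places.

-0.05865

I_{1,1} = -0.0042779 + (-0.0042779 − 1.8268782)/3 = -0.6146633
I_{2,1} = (4·(-0.0464441) − (-0.0042779)) / 3 = -0.0604995
I_{3,1} = (4·(-0.0552978) − (-0.0464441)) / 3 = -0.0582490
I_{2,2} = -0.0604995 + (-0.0604995 − (-0.6146633))/15 = -0.0235552
I_{3,2} = (16·(-0.0582490) − (-0.0604995)) / 15 = -0.0580990
I_{3,3} = (64·(-0.0580990) − (-0.0235552)) / 63 = -0.0586473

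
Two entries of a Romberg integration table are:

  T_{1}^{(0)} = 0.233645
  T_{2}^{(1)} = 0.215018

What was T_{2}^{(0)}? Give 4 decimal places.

From T_{2}^{(1)} = (4·T_{2}^{(0)} − T_{1}^{(0)})/3, solve for T_{2}^{(0)}:
4·T_{2}^{(0)} = 3·0.215018 + 0.233645 = 0.878699
T_{2}^{(0)} = 0.219675

0.2197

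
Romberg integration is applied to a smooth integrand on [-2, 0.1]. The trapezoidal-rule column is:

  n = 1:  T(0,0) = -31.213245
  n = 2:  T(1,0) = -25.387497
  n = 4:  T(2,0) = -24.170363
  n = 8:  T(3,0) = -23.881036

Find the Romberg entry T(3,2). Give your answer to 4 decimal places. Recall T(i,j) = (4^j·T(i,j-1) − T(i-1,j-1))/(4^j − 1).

Richardson extrapolation on the trapezoidal column (denominator 4−1=3):
T(2,1) = -24.170363 + (-24.170363 − (-25.387497))/3 = -23.764652
T(3,1) = -23.881036 + (-23.881036 − (-24.170363))/3 = -23.784594
T(3,2) = -23.784594 + (-23.784594 − (-23.764652))/15 = -23.785923
(Column j=1 coincides with Simpson's rule on the same nodes.)

-23.7859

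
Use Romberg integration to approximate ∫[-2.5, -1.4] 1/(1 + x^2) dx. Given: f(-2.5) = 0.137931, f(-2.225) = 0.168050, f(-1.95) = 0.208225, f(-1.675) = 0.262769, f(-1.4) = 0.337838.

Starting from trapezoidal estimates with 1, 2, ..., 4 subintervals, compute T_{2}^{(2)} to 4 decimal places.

0.2397

T_{0}^{(0)} (trapezoid, 1 panel, h=1.1000): 0.261673
T_{1}^{(0)} (trapezoid, 2 panels, h=0.5500): 0.245360
T_{2}^{(0)} (trapezoid, 4 panels, h=0.2750): 0.241155
T_{1}^{(1)} = 0.245360 + (0.245360 − 0.261673)/3 = 0.239922
T_{2}^{(1)} = 0.241155 + (0.241155 − 0.245360)/3 = 0.239753
T_{2}^{(2)} = 0.239753 + (0.239753 − 0.239922)/15 = 0.239742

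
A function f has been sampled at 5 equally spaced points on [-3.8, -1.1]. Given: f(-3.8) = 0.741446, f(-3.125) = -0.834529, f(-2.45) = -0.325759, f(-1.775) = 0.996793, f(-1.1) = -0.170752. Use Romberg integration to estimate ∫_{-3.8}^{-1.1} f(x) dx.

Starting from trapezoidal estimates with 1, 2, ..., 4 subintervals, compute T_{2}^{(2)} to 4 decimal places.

0.1583

T_{0}^{(0)} (trapezoid, 1 panel, h=2.7000): 0.770437
T_{1}^{(0)} (trapezoid, 2 panels, h=1.3500): -0.054556
T_{2}^{(0)} (trapezoid, 4 panels, h=0.6750): 0.082250
T_{1}^{(1)} = -0.054556 + (-0.054556 − 0.770437)/3 = -0.329554
T_{2}^{(1)} = 0.082250 + (0.082250 − (-0.054556))/3 = 0.127852
T_{2}^{(2)} = 0.127852 + (0.127852 − (-0.329554))/15 = 0.158346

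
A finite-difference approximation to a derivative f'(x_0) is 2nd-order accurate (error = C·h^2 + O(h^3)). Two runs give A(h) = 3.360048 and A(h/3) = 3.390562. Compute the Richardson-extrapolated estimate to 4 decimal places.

3.3944

The leading error scales as h^2; refining by a factor of 3 reduces it by 3^2 = 9.
Extrapolated value = (9·A(h/3) − A(h)) / (9 − 1)
= (9·3.390562 − 3.360048) / 8
= 27.155010 / 8 = 3.394376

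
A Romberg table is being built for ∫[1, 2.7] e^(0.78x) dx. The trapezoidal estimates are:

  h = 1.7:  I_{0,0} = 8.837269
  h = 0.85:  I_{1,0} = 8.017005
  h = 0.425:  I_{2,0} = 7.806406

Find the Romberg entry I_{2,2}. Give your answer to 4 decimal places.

7.7357

Richardson extrapolation on the trapezoidal column (denominator 4−1=3):
I_{1,1} = 8.017005 + (8.017005 − 8.837269)/3 = 7.743584
I_{2,1} = (4·7.806406 − 8.017005) / 3 = 7.736206
I_{2,2} = 7.736206 + (7.736206 − 7.743584)/15 = 7.735714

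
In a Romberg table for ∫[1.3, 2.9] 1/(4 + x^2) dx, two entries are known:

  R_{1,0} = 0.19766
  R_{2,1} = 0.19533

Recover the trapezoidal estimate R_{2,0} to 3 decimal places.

0.196

From R_{2,1} = (4·R_{2,0} − R_{1,0})/3, solve for R_{2,0}:
4·R_{2,0} = 3·0.19533 + 0.19766 = 0.78365
R_{2,0} = 0.19591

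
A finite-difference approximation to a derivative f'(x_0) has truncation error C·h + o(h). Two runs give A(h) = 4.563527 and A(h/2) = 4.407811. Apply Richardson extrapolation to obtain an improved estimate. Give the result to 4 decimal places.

The leading error scales as h; refining by a factor of 2 reduces it by 2^1 = 2.
Extrapolated value = (2·A(h/2) − A(h)) / (2 − 1)
= (2·4.407811 − 4.563527) / 1
= 4.252095 / 1 = 4.252095

4.2521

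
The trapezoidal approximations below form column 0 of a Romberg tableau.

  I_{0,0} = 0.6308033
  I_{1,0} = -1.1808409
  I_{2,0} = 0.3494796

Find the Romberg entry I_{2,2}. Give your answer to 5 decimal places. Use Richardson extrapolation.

1.03587

Richardson extrapolation on the trapezoidal column (denominator 4−1=3):
I_{1,1} = -1.1808409 + (-1.1808409 − 0.6308033)/3 = -1.7847223
I_{2,1} = 0.3494796 + (0.3494796 − (-1.1808409))/3 = 0.8595864
I_{2,2} = (16·0.8595864 − (-1.7847223)) / 15 = 1.0358736
(Column j=1 coincides with Simpson's rule on the same nodes.)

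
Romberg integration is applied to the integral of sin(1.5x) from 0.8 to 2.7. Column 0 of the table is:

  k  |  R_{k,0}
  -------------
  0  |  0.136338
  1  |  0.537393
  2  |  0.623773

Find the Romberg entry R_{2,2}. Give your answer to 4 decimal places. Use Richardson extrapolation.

Richardson extrapolation on the trapezoidal column (denominator 4−1=3):
R_{1,1} = 0.537393 + (0.537393 − 0.136338)/3 = 0.671078
R_{2,1} = 0.623773 + (0.623773 − 0.537393)/3 = 0.652566
R_{2,2} = (16·0.652566 − 0.671078) / 15 = 0.651332
(Column j=1 coincides with Simpson's rule on the same nodes.)

0.6513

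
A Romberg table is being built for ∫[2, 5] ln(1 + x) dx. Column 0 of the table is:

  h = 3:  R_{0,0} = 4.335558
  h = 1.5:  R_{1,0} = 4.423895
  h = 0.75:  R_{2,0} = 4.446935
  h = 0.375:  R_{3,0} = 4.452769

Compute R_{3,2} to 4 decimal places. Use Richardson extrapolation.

4.4547

R_{2,1} = (4·4.446935 − 4.423895) / 3 = 4.454615
R_{3,1} = 4.452769 + (4.452769 − 4.446935)/3 = 4.454714
R_{3,2} = 4.454714 + (4.454714 − 4.454615)/15 = 4.454721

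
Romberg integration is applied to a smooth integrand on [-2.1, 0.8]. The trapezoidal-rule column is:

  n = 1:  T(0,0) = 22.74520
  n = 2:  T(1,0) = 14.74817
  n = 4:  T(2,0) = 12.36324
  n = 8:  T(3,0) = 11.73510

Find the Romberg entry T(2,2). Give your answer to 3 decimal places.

Richardson extrapolation on the trapezoidal column (denominator 4−1=3):
T(1,1) = (4·14.74817 − 22.74520) / 3 = 12.08249
T(2,1) = (4·12.36324 − 14.74817) / 3 = 11.56826
T(2,2) = 11.56826 + (11.56826 − 12.08249)/15 = 11.53398

11.534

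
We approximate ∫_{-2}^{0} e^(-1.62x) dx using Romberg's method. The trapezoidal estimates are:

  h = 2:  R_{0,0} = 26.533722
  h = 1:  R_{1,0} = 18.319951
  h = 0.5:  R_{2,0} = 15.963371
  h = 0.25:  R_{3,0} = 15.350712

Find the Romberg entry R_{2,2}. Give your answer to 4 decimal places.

Richardson extrapolation on the trapezoidal column (denominator 4−1=3):
R_{1,1} = 18.319951 + (18.319951 − 26.533722)/3 = 15.582027
R_{2,1} = 15.963371 + (15.963371 − 18.319951)/3 = 15.177844
R_{2,2} = (16·15.177844 − 15.582027) / 15 = 15.150898

15.1509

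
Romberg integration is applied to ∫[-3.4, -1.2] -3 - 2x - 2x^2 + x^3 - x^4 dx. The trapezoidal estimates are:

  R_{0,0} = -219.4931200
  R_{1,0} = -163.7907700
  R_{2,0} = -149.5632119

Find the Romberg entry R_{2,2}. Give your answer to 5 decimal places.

-144.79385

R_{1,1} = (4·(-163.7907700) − (-219.4931200)) / 3 = -145.2233200
R_{2,1} = (4·(-149.5632119) − (-163.7907700)) / 3 = -144.8206925
R_{2,2} = -144.8206925 + (-144.8206925 − (-145.2233200))/15 = -144.7938507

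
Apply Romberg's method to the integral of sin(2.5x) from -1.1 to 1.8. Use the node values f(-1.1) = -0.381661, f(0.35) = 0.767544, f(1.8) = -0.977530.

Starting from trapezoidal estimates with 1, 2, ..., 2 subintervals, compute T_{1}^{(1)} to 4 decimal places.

0.8270

T_{0}^{(0)} (trapezoid, 1 panel, h=2.9000): -1.970827
T_{1}^{(0)} (trapezoid, 2 panels, h=1.4500): 0.127525
T_{1}^{(1)} = 0.127525 + (0.127525 − (-1.970827))/3 = 0.826976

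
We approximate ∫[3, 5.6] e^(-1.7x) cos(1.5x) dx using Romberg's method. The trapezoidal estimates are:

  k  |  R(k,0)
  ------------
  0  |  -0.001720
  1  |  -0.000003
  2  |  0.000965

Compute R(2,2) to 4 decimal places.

0.0013

Richardson extrapolation on the trapezoidal column (denominator 4−1=3):
R(1,1) = (4·(-0.000003) − (-0.001720)) / 3 = 0.000569
R(2,1) = 0.000965 + (0.000965 − (-0.000003))/3 = 0.001288
R(2,2) = 0.001288 + (0.001288 − 0.000569)/15 = 0.001336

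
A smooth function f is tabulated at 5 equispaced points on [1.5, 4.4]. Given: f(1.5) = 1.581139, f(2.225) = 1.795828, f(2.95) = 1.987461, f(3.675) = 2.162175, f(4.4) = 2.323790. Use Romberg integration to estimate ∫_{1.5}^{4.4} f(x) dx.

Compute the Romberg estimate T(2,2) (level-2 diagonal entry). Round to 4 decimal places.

5.7304

T(0,0) (trapezoid, 1 panel, h=2.9000): 5.662147
T(1,0) (trapezoid, 2 panels, h=1.4500): 5.712892
T(2,0) (trapezoid, 4 panels, h=0.7250): 5.725998
T(1,1) = 5.712892 + (5.712892 − 5.662147)/3 = 5.729807
T(2,1) = 5.725998 + (5.725998 − 5.712892)/3 = 5.730367
T(2,2) = 5.730367 + (5.730367 − 5.729807)/15 = 5.730404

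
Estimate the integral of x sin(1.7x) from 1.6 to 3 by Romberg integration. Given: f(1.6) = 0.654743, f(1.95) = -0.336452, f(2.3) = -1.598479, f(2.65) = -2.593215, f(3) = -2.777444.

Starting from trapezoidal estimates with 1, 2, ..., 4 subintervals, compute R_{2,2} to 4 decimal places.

-1.9878

R_{0,0} (trapezoid, 1 panel, h=1.4000): -1.485891
R_{1,0} (trapezoid, 2 panels, h=0.7000): -1.861881
R_{2,0} (trapezoid, 4 panels, h=0.3500): -1.956324
R_{1,1} = -1.861881 + (-1.861881 − (-1.485891))/3 = -1.987211
R_{2,1} = -1.956324 + (-1.956324 − (-1.861881))/3 = -1.987805
R_{2,2} = -1.987805 + (-1.987805 − (-1.987211))/15 = -1.987845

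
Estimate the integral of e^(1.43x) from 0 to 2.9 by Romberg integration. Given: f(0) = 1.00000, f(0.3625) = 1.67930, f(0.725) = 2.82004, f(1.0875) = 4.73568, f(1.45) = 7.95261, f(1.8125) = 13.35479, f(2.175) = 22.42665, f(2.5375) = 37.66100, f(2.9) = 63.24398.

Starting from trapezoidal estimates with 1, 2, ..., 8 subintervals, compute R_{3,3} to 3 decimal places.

R_{0,0} (trapezoid, 1 panel, h=2.9000): 93.15377
R_{1,0} (trapezoid, 2 panels, h=1.4500): 58.10817
R_{2,0} (trapezoid, 4 panels, h=0.7250): 47.35794
R_{3,0} (trapezoid, 8 panels, h=0.3625): 44.49762
R_{1,1} = 58.10817 + (58.10817 − 93.15377)/3 = 46.42630
R_{2,1} = 47.35794 + (47.35794 − 58.10817)/3 = 43.77453
R_{3,1} = 44.49762 + (44.49762 − 47.35794)/3 = 43.54418
R_{2,2} = 43.77453 + (43.77453 − 46.42630)/15 = 43.59775
R_{3,2} = 43.54418 + (43.54418 − 43.77453)/15 = 43.52882
R_{3,3} = 43.52882 + (43.52882 − 43.59775)/63 = 43.52773

43.528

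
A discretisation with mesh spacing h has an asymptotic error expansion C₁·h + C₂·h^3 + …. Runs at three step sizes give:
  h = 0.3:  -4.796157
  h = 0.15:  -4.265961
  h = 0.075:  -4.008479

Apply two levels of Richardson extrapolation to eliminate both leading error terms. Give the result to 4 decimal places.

-3.7532

First eliminate the h term (factor 2^1 = 2):
  B₁ = (2·(-4.265961) − (-4.796157))/1 = -3.735765
  B₂ = (2·(-4.008479) − (-4.265961))/1 = -3.750997
Then eliminate the h^3 term (factor 2^3 = 8):
  (8·(-3.750997) − (-3.735765))/7 = -3.753173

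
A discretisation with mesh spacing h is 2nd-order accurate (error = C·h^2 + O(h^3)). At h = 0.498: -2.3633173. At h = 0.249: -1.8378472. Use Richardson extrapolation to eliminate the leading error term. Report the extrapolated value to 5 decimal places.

-1.66269

Extrapolated value = (4·A(h/2) − A(h)) / (4 − 1)
= (4·(-1.8378472) − (-2.3633173)) / 3
= -4.9880715 / 3 = -1.6626905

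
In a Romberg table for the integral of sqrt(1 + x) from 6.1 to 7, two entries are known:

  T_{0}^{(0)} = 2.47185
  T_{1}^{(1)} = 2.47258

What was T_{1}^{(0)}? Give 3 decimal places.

From T_{1}^{(1)} = (4·T_{1}^{(0)} − T_{0}^{(0)})/3, solve for T_{1}^{(0)}:
4·T_{1}^{(0)} = 3·2.47258 + 2.47185 = 9.88959
T_{1}^{(0)} = 2.47240

2.472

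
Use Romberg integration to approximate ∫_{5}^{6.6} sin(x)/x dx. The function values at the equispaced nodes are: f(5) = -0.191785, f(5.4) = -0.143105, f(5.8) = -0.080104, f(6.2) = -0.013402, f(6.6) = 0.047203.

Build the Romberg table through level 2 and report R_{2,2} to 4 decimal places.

R_{0,0} (trapezoid, 1 panel, h=1.6000): -0.115666
R_{1,0} (trapezoid, 2 panels, h=0.8000): -0.121916
R_{2,0} (trapezoid, 4 panels, h=0.4000): -0.123561
R_{1,1} = -0.121916 + (-0.121916 − (-0.115666))/3 = -0.123999
R_{2,1} = -0.123561 + (-0.123561 − (-0.121916))/3 = -0.124109
R_{2,2} = -0.124109 + (-0.124109 − (-0.123999))/15 = -0.124116

-0.1241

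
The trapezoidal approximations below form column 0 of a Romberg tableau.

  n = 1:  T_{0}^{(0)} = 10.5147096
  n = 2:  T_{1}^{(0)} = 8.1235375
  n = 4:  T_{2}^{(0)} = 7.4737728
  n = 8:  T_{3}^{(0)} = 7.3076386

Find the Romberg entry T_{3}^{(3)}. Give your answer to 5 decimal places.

T_{1}^{(1)} = (4·8.1235375 − 10.5147096) / 3 = 7.3264801
T_{2}^{(1)} = 7.4737728 + (7.4737728 − 8.1235375)/3 = 7.2571846
T_{3}^{(1)} = (4·7.3076386 − 7.4737728) / 3 = 7.2522605
T_{2}^{(2)} = 7.2571846 + (7.2571846 − 7.3264801)/15 = 7.2525649
T_{3}^{(2)} = 7.2522605 + (7.2522605 − 7.2571846)/15 = 7.2519322
T_{3}^{(3)} = 7.2519322 + (7.2519322 − 7.2525649)/63 = 7.2519222
(Column j=1 coincides with Simpson's rule on the same nodes.)

7.25192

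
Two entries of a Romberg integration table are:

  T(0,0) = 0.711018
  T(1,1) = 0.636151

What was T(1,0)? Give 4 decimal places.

From T(1,1) = (4·T(1,0) − T(0,0))/3, solve for T(1,0):
4·T(1,0) = 3·0.636151 + 0.711018 = 2.619471
T(1,0) = 0.654868

0.6549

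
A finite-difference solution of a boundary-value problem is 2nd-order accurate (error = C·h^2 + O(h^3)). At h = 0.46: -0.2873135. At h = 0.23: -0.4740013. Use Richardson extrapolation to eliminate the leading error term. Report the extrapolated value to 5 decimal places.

The leading error scales as h^2; refining by a factor of 2 reduces it by 2^2 = 4.
Extrapolated value = (4·A(h/2) − A(h)) / (4 − 1)
= (4·(-0.4740013) − (-0.2873135)) / 3
= -1.6086917 / 3 = -0.5362306

-0.53623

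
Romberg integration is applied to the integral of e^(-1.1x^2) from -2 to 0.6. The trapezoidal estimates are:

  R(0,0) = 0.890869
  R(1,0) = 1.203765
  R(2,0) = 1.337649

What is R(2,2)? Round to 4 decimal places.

Richardson extrapolation on the trapezoidal column (denominator 4−1=3):
R(1,1) = (4·1.203765 − 0.890869) / 3 = 1.308064
R(2,1) = 1.337649 + (1.337649 − 1.203765)/3 = 1.382277
R(2,2) = 1.382277 + (1.382277 − 1.308064)/15 = 1.387225

1.3872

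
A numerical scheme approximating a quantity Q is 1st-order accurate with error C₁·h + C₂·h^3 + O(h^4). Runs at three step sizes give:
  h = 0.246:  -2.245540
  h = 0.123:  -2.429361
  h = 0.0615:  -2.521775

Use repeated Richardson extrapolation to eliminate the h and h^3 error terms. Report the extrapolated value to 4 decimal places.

-2.6143

First eliminate the h term (factor 2^1 = 2):
  B₁ = (2·(-2.429361) − (-2.245540))/1 = -2.613182
  B₂ = (2·(-2.521775) − (-2.429361))/1 = -2.614189
Then eliminate the h^3 term (factor 2^3 = 8):
  (8·(-2.614189) − (-2.613182))/7 = -2.614333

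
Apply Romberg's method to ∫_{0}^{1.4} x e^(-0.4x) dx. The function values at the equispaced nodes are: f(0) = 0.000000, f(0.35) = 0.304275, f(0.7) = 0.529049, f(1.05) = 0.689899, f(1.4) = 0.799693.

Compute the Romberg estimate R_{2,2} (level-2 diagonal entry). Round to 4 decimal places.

R_{0,0} (trapezoid, 1 panel, h=1.4000): 0.559785
R_{1,0} (trapezoid, 2 panels, h=0.7000): 0.650227
R_{2,0} (trapezoid, 4 panels, h=0.3500): 0.673074
R_{1,1} = 0.650227 + (0.650227 − 0.559785)/3 = 0.680374
R_{2,1} = 0.673074 + (0.673074 − 0.650227)/3 = 0.680690
R_{2,2} = 0.680690 + (0.680690 − 0.680374)/15 = 0.680711

0.6807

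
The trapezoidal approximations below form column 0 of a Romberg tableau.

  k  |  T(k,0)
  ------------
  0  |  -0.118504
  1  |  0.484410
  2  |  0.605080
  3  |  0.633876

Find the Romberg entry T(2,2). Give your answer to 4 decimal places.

T(1,1) = (4·0.484410 − (-0.118504)) / 3 = 0.685381
T(2,1) = (4·0.605080 − 0.484410) / 3 = 0.645303
T(2,2) = (16·0.645303 − 0.685381) / 15 = 0.642631

0.6426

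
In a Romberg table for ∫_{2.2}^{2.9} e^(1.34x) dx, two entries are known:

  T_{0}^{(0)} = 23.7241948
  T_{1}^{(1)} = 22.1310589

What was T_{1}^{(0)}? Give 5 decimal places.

22.52934

From T_{1}^{(1)} = (4·T_{1}^{(0)} − T_{0}^{(0)})/3, solve for T_{1}^{(0)}:
4·T_{1}^{(0)} = 3·22.1310589 + 23.7241948 = 90.1173715
T_{1}^{(0)} = 22.5293429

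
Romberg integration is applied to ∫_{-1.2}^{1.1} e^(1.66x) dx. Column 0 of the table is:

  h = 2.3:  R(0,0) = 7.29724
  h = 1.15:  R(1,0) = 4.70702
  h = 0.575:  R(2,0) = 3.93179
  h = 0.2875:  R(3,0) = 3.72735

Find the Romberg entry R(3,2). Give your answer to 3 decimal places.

R(2,1) = 3.93179 + (3.93179 − 4.70702)/3 = 3.67338
R(3,1) = (4·3.72735 − 3.93179) / 3 = 3.65920
R(3,2) = (16·3.65920 − 3.67338) / 15 = 3.65825

3.658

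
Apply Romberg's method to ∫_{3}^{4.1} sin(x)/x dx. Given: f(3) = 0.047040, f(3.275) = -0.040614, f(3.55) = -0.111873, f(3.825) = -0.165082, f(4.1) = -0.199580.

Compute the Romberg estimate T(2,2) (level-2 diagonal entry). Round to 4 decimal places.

T(0,0) (trapezoid, 1 panel, h=1.1000): -0.083897
T(1,0) (trapezoid, 2 panels, h=0.5500): -0.103479
T(2,0) (trapezoid, 4 panels, h=0.2750): -0.108306
T(1,1) = -0.103479 + (-0.103479 − (-0.083897))/3 = -0.110006
T(2,1) = -0.108306 + (-0.108306 − (-0.103479))/3 = -0.109915
T(2,2) = -0.109915 + (-0.109915 − (-0.110006))/15 = -0.109909

-0.1099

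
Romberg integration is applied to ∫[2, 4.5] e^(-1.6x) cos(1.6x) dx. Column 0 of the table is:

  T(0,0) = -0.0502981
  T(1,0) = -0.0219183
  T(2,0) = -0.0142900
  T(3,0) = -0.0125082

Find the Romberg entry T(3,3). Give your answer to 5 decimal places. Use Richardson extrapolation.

-0.01193

T(1,1) = (4·(-0.0219183) − (-0.0502981)) / 3 = -0.0124584
T(2,1) = (4·(-0.0142900) − (-0.0219183)) / 3 = -0.0117472
T(3,1) = -0.0125082 + (-0.0125082 − (-0.0142900))/3 = -0.0119143
T(2,2) = -0.0117472 + (-0.0117472 − (-0.0124584))/15 = -0.0116998
T(3,2) = (16·(-0.0119143) − (-0.0117472)) / 15 = -0.0119254
T(3,3) = -0.0119254 + (-0.0119254 − (-0.0116998))/63 = -0.0119290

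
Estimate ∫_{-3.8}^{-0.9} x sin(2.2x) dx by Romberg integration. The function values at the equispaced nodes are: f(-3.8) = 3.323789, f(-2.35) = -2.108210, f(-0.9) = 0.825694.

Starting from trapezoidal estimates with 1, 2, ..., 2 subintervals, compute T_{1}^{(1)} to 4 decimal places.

T_{0}^{(0)} (trapezoid, 1 panel, h=2.9000): 6.016750
T_{1}^{(0)} (trapezoid, 2 panels, h=1.4500): -0.048529
T_{1}^{(1)} = -0.048529 + (-0.048529 − 6.016750)/3 = -2.070289

-2.0703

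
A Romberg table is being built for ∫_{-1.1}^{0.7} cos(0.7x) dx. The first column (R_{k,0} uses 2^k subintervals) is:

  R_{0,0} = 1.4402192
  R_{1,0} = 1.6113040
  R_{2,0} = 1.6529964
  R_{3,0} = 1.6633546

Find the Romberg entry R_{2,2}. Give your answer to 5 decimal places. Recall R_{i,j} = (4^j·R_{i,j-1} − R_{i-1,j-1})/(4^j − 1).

1.66680

R_{1,1} = 1.6113040 + (1.6113040 − 1.4402192)/3 = 1.6683323
R_{2,1} = (4·1.6529964 − 1.6113040) / 3 = 1.6668939
R_{2,2} = 1.6668939 + (1.6668939 − 1.6683323)/15 = 1.6667980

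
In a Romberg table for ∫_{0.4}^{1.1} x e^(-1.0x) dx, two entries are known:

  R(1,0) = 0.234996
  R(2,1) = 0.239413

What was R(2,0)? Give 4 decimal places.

0.2383

From R(2,1) = (4·R(2,0) − R(1,0))/3, solve for R(2,0):
4·R(2,0) = 3·0.239413 + 0.234996 = 0.953235
R(2,0) = 0.238309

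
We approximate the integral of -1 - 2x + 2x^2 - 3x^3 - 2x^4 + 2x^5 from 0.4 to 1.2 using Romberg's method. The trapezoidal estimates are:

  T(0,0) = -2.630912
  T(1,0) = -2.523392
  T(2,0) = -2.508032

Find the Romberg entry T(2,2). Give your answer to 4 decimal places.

T(1,1) = -2.523392 + (-2.523392 − (-2.630912))/3 = -2.487552
T(2,1) = -2.508032 + (-2.508032 − (-2.523392))/3 = -2.502912
T(2,2) = (16·(-2.502912) − (-2.487552)) / 15 = -2.503936

-2.5039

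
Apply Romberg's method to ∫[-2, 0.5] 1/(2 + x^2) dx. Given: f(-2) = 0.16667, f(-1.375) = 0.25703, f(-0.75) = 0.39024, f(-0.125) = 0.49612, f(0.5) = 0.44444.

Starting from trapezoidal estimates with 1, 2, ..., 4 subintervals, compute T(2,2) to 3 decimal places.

T(0,0) (trapezoid, 1 panel, h=2.5000): 0.76389
T(1,0) (trapezoid, 2 panels, h=1.2500): 0.86974
T(2,0) (trapezoid, 4 panels, h=0.6250): 0.90559
T(1,1) = 0.86974 + (0.86974 − 0.76389)/3 = 0.90502
T(2,1) = 0.90559 + (0.90559 − 0.86974)/3 = 0.91754
T(2,2) = 0.91754 + (0.91754 − 0.90502)/15 = 0.91837

0.918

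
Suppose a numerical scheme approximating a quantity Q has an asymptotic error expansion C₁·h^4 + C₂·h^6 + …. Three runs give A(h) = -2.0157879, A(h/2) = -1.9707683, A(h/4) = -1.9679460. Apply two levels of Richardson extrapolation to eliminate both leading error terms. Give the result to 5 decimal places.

-1.96776

First eliminate the h^4 term (factor 2^4 = 16):
  B₁ = (16·(-1.9707683) − (-2.0157879))/15 = -1.9677670
  B₂ = (16·(-1.9679460) − (-1.9707683))/15 = -1.9677578
Then eliminate the h^6 term (factor 2^6 = 64):
  (64·(-1.9677578) − (-1.9677670))/63 = -1.9677577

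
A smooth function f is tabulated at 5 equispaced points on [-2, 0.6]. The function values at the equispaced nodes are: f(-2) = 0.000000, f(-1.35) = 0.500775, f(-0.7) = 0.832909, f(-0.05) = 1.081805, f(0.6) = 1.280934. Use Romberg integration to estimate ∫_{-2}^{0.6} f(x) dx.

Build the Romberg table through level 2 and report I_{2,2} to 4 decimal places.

I_{0,0} (trapezoid, 1 panel, h=2.6000): 1.665214
I_{1,0} (trapezoid, 2 panels, h=1.3000): 1.915389
I_{2,0} (trapezoid, 4 panels, h=0.6500): 1.986371
I_{1,1} = 1.915389 + (1.915389 − 1.665214)/3 = 1.998781
I_{2,1} = 1.986371 + (1.986371 − 1.915389)/3 = 2.010032
I_{2,2} = 2.010032 + (2.010032 − 1.998781)/15 = 2.010782

2.0108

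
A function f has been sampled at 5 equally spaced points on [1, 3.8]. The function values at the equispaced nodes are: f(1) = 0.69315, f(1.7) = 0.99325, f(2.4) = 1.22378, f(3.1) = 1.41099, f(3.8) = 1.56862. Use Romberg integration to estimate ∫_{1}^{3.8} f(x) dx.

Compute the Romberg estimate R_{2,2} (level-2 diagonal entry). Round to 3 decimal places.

R_{0,0} (trapezoid, 1 panel, h=2.8000): 3.16648
R_{1,0} (trapezoid, 2 panels, h=1.4000): 3.29653
R_{2,0} (trapezoid, 4 panels, h=0.7000): 3.33123
R_{1,1} = 3.29653 + (3.29653 − 3.16648)/3 = 3.33988
R_{2,1} = 3.33123 + (3.33123 − 3.29653)/3 = 3.34280
R_{2,2} = 3.34280 + (3.34280 − 3.33988)/15 = 3.34299

3.343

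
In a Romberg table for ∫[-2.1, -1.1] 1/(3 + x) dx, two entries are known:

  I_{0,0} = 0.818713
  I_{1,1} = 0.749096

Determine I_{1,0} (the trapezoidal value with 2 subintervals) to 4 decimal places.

From I_{1,1} = (4·I_{1,0} − I_{0,0})/3, solve for I_{1,0}:
4·I_{1,0} = 3·0.749096 + 0.818713 = 3.066001
I_{1,0} = 0.766500

0.7665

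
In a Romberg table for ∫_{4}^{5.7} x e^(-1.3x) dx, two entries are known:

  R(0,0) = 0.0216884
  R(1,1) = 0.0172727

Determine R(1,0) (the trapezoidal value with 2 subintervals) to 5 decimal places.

From R(1,1) = (4·R(1,0) − R(0,0))/3, solve for R(1,0):
4·R(1,0) = 3·0.0172727 + 0.0216884 = 0.0735065
R(1,0) = 0.0183766

0.01838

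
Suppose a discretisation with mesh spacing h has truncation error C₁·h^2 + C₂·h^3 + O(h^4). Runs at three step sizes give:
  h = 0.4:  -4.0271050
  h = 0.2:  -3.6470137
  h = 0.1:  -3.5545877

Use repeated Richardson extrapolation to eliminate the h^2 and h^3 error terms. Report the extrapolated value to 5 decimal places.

-3.52427

First eliminate the h^2 term (factor 2^2 = 4):
  B₁ = (4·(-3.6470137) − (-4.0271050))/3 = -3.5203166
  B₂ = (4·(-3.5545877) − (-3.6470137))/3 = -3.5237790
Then eliminate the h^3 term (factor 2^3 = 8):
  (8·(-3.5237790) − (-3.5203166))/7 = -3.5242736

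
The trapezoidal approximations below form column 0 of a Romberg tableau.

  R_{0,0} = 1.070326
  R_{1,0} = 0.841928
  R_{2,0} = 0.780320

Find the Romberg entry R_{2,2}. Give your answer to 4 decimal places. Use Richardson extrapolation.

0.7594

Richardson extrapolation on the trapezoidal column (denominator 4−1=3):
R_{1,1} = (4·0.841928 − 1.070326) / 3 = 0.765795
R_{2,1} = (4·0.780320 − 0.841928) / 3 = 0.759784
R_{2,2} = 0.759784 + (0.759784 − 0.765795)/15 = 0.759383
(Column j=1 coincides with Simpson's rule on the same nodes.)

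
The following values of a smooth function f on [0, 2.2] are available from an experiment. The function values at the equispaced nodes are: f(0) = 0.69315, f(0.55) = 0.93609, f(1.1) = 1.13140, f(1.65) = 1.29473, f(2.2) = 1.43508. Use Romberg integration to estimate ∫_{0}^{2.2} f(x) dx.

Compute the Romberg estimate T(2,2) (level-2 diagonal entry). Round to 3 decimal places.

2.441

T(0,0) (trapezoid, 1 panel, h=2.2000): 2.34105
T(1,0) (trapezoid, 2 panels, h=1.1000): 2.41507
T(2,0) (trapezoid, 4 panels, h=0.5500): 2.43448
T(1,1) = 2.41507 + (2.41507 − 2.34105)/3 = 2.43974
T(2,1) = 2.43448 + (2.43448 − 2.41507)/3 = 2.44095
T(2,2) = 2.44095 + (2.44095 − 2.43974)/15 = 2.44103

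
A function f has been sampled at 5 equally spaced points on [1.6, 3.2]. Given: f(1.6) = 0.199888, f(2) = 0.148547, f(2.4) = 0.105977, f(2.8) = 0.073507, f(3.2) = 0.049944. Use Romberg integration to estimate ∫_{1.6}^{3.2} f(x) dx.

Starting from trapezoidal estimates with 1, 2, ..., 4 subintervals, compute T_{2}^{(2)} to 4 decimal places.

0.1800

T_{0}^{(0)} (trapezoid, 1 panel, h=1.6000): 0.199866
T_{1}^{(0)} (trapezoid, 2 panels, h=0.8000): 0.184714
T_{2}^{(0)} (trapezoid, 4 panels, h=0.4000): 0.181179
T_{1}^{(1)} = 0.184714 + (0.184714 − 0.199866)/3 = 0.179663
T_{2}^{(1)} = 0.181179 + (0.181179 − 0.184714)/3 = 0.180001
T_{2}^{(2)} = 0.180001 + (0.180001 − 0.179663)/15 = 0.180024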